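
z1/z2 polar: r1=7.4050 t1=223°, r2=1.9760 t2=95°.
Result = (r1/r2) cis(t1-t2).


r = 7.4050 / 1.9760 = 3.7475
theta = 223° - 95° = 128° = 128° (mod 360)

3.7475 cis(128°)


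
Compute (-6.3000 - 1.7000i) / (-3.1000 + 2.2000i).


Conjugate of z2 = -3.1000 - 2.2000i
Numerator: (-6.3000 - 1.7000i)(-3.1000 - 2.2000i) = 15.7900 + 19.1300i
Denominator: (-3.1)^2 + 2.2^2 = 14.45
Result = (15.7900 + 19.1300i)/14.45

1.0927 + 1.3239i


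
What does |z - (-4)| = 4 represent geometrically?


|z - z0| = r is a circle with center z0 and radius r.
Center = (-4, 0), radius = 4

Circle with center (-4, 0) and radius 4


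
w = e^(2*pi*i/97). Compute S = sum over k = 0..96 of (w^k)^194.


The roots are w_k = w^k with w = e^(2*pi*i/97), and (w^k)^194 = (w^194)^k.
So S = 1 + u + u^2 + ... + u^(96) with u = w^194.
194 = 2*97 + 0, so 194 is a multiple of 97 and u = (w^97)^2 = 1.
Every one of the 97 terms equals 1: S = 97

S = 97


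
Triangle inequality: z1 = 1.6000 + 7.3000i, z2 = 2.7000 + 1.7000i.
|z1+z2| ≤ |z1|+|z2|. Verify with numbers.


|z1| = sqrt(1.6^2 + 7.3^2) = sqrt(55.85) = 7.4733
|z2| = sqrt(2.7^2 + 1.7^2) = sqrt(10.18) = 3.1906
z1+z2 = 4.3000 + 9.0000i
|z1+z2| = sqrt(99.49) = 9.9745
|z1|+|z2| = 7.4733 + 3.1906 = 10.6639

|z1+z2| = 9.9745 ≤ |z1|+|z2| = 10.6639 (verified)


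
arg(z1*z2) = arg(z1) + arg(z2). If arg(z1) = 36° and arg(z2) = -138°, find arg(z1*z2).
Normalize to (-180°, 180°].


arg(z1*z2) = 36° - 138° = -102°
Normalized to (-180°, 180°]: -102°

-102°


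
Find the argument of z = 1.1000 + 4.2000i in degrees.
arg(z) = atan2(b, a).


Re = 1.1, Im = 4.2
arg = atan2(4.2, 1.1) = 75.3236 degrees

arg(z) = 75.3236 degrees


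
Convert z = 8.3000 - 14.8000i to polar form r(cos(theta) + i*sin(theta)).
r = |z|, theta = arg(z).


r = sqrt(68.89+219.04) = sqrt(287.93) = 16.9685
theta = atan2(-14.8, 8.3) = -60.7158 degrees

r = 16.9685, theta = -60.7158 degrees


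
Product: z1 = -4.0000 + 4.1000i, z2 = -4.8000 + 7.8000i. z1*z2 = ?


Real = -4*(-4.8) - 4.1*7.8 = 19.2 - 31.98 = -12.78
Imag = -4*7.8 - (4.8)*4.1 = -31.2 - (19.68) = -50.88

-12.7800 - 50.8800i


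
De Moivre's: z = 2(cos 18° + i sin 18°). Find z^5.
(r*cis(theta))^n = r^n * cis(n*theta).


r^5 = 2^5 = 32
n*theta = 5*18° = 90° = 90° (mod 360)
a = 32*cos(90°) = 0
b = 32*sin(90°) = 32.0000

32 cis(90°) = 0 + 32.0000i


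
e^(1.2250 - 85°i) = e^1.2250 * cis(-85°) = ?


e^1.2250 = 3.4042
cos(-85°) = 0.08716
sin(-85°) = -0.99619
Real = 3.4042*0.08716 = 0.2967
Imag = 3.4042*(-0.99619) = -3.3912

0.2967 - 3.3912i


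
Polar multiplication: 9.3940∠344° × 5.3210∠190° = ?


r = 9.3940 * 5.3210 = 49.9855
theta = 344° + 190° = 534° = 174° (mod 360)

49.9855 cis(174°)


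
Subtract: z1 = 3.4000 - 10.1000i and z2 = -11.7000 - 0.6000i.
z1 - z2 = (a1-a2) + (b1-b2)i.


Real: 3.4 + 11.7 = 15.1
Imag: -10.1 + 0.6 = -9.5

15.1000 - 9.5000i


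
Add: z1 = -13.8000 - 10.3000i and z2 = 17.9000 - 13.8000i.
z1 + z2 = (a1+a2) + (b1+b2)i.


Real: -13.8 + 17.9 = 4.1
Imag: -10.3 - 13.8 = -24.1

4.1000 - 24.1000i


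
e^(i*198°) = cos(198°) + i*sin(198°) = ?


cos(198°) = -0.9511
sin(198°) = -0.3090

e^(i*198°) = -0.9511 - 0.3090i


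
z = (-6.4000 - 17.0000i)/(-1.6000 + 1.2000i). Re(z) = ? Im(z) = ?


Multiply by conjugate: (-6.4000 - 17.0000i)(-1.6000 - 1.2000i) / ((-1.6)^2 + 1.2^2)
Numerator real = -6.4*(-1.6) - (17)*1.2 = -10.16
Numerator imag = -17*(-1.6) - (-6.4)*1.2 = 34.88
Denominator = 4
Re(z) = -10.16/4 = -2.5400
Im(z) = 34.88/4 = 8.7200

Re(z) = -2.5400, Im(z) = 8.7200


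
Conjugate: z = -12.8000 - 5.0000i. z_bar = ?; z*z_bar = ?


z_bar = -12.8000 + 5.0000i
z*z_bar = (-12.8)^2 + (-5)^2 = 163.84 + 25 = 188.84

z_bar = -12.8000 + 5.0000i, z*z_bar = 188.84


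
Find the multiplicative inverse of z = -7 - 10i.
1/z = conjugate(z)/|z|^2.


|z|^2 = 49+100 = 149
1/z = (-7 + 10i)/149

1/z = -0.0470 + 0.0671i


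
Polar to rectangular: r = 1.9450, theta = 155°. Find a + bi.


a = 1.9450*cos(155°) = 1.9450*(-0.9063) = -1.7628
b = 1.9450*sin(155°) = 1.9450*0.4226 = 0.8220

-1.7628 + 0.8220i


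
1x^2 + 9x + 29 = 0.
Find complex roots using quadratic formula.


disc = 9^2 - 4*1*29 = 81 - 116 = -35
sqrt(|disc|) = sqrt(35) = 5.9161
Real part = -9/(2*1) = -4.5000
Imag part = 5.9161/(2*1) = 2.9580

-4.5000 ± 2.9580i


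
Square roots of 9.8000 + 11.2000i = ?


|z| = sqrt(96.04+125.44) = 14.8822
sqrt((|z|+a)/2) = sqrt((14.8822+9.8)/2) = sqrt(12.3411) = 3.5130
sqrt((|z|-a)/2) = sqrt((14.8822-9.8)/2) = sqrt(2.5411) = 1.5941

±(3.5130 + 1.5941i) i.e. 3.5130 + 1.5941i and -3.5130 - 1.5941i


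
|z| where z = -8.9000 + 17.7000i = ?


|z| = sqrt((-8.9)^2 + 17.7^2) = sqrt(79.21 + 313.29) = sqrt(392.5) = 19.8116

|z| = 19.8116


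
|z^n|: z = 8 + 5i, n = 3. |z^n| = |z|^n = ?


|z| = sqrt(64+25) = sqrt(89) = 9.4340
|z^3| = |z|^3 = (sqrt(89))^3 = 89*sqrt(89)

|z^3| = 89*sqrt(89) ≈ 839.6243


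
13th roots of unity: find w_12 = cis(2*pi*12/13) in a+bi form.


Angle = 360*12/13 = 332.3077°
a = cos(332.3077°) = 0.8855
b = sin(332.3077°) = -0.4647

0.8855 - 0.4647i


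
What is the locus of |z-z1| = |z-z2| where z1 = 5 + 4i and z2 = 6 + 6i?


Equal distances means the locus is the perpendicular bisector of z1 and z2.
Midpoint = ((5+6)/2, (4+6)/2) = (5.5000, 5.0000)

Perpendicular bisector through (5.5000, 5.0000)


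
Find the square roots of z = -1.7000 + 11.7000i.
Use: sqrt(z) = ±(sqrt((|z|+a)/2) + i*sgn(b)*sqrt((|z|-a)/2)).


|z| = sqrt(2.89+136.89) = 11.8229
sqrt((|z|+a)/2) = sqrt((11.8229+(-1.7))/2) = sqrt(5.0614) = 2.2498
sqrt((|z|-a)/2) = sqrt((11.8229-(-1.7))/2) = sqrt(6.7614) = 2.6003

±(2.2498 + 2.6003i) i.e. 2.2498 + 2.6003i and -2.2498 - 2.6003i


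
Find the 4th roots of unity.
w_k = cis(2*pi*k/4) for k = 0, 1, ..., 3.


The 4th roots of unity are cis(360k/4°) for k=0..3
Angle step = 360/4 = 90°
Primitive root: cis(90°)
Primitive root = 0 + 1.0000i

4 roots at angles: 0°, 90°, 180°, 270°


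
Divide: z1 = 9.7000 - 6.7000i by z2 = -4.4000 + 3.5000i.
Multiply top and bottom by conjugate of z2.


Conjugate of z2 = -4.4000 - 3.5000i
Numerator: (9.7000 - 6.7000i)(-4.4000 - 3.5000i) = -66.1300 - 4.4700i
Denominator: (-4.4)^2 + 3.5^2 = 31.61
Result = (-66.1300 - 4.4700i)/31.61

-2.0921 - 0.1414i


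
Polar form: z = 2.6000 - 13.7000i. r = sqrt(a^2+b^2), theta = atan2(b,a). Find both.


r = sqrt(6.76+187.69) = sqrt(194.45) = 13.9445
theta = atan2(-13.7, 2.6) = -79.2541 degrees

r = 13.9445, theta = -79.2541 degrees


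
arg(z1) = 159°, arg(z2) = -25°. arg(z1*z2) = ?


arg(z1*z2) = 159° - 25° = 134°
Normalized to (-180°, 180°]: 134°

134°


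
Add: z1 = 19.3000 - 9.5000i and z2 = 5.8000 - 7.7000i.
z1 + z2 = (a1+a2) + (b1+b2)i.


Real: 19.3 + 5.8 = 25.1
Imag: -9.5 - 7.7 = -17.2

25.1000 - 17.2000i


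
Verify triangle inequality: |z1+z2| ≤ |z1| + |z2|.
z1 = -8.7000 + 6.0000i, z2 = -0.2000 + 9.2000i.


|z1| = sqrt((-8.7)^2 + 6^2) = sqrt(111.69) = 10.5683
|z2| = sqrt((-0.2)^2 + 9.2^2) = sqrt(84.68) = 9.2022
z1+z2 = -8.9000 + 15.2000i
|z1+z2| = sqrt(310.25) = 17.6139
|z1|+|z2| = 10.5683 + 9.2022 = 19.7705

|z1+z2| = 17.6139 ≤ |z1|+|z2| = 19.7705 (verified)


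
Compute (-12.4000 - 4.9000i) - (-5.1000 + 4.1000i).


Real: -12.4 + 5.1 = -7.3
Imag: -4.9 - 4.1 = -9

-7.3000 - 9.0000i


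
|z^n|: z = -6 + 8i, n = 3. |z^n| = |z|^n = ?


|z| = sqrt(36+64) = sqrt(100) = 10
|z^3| = |z|^3 = 10^3 = 1000

|z^3| = 1000


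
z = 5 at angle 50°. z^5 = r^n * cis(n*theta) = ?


r^5 = 5^5 = 3125
n*theta = 5*50° = 250° = 250° (mod 360)
a = 3125*cos(250°) = -1068.8129
b = 3125*sin(250°) = -2936.5394

3125 cis(250°) = -1068.8129 - 2936.5394i


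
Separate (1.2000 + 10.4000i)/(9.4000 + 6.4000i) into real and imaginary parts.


Multiply by conjugate: (1.2000 + 10.4000i)(9.4000 - 6.4000i) / (9.4^2 + 6.4^2)
Numerator real = 1.2*9.4 + 10.4*6.4 = 77.84
Numerator imag = 10.4*9.4 - 1.2*6.4 = 90.08
Denominator = 129.32
Re(z) = 77.84/129.32 = 0.6019
Im(z) = 90.08/129.32 = 0.6966

Re(z) = 0.6019, Im(z) = 0.6966


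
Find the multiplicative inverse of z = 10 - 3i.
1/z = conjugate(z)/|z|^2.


|z|^2 = 100+9 = 109
1/z = (10 + 3i)/109

1/z = 0.0917 + 0.0275i


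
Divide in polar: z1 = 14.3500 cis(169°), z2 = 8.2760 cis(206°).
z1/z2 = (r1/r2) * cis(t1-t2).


r = 14.3500 / 8.2760 = 1.7339
theta = 169° - 206° = -37° = 323° (mod 360)

1.7339 cis(323°)


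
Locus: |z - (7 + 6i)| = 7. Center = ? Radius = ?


|z - z0| = r is a circle with center z0 and radius r.
Center = (7, 6), radius = 7

Circle with center (7, 6) and radius 7


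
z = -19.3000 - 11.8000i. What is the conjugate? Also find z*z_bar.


z_bar = -19.3000 + 11.8000i
z*z_bar = (-19.3)^2 + (-11.8)^2 = 372.49 + 139.24 = 511.73

z_bar = -19.3000 + 11.8000i, z*z_bar = 511.73


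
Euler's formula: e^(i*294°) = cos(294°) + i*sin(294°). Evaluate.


cos(294°) = 0.4067
sin(294°) = -0.9135

e^(i*294°) = 0.4067 - 0.9135i


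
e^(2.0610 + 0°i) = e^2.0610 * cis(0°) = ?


e^2.0610 = 7.8538
cos(0°) = 1
sin(0°) = 0
Real = 7.8538*1 = 7.8538
Imag = 7.8538*0 = 0

7.8538 + 0i


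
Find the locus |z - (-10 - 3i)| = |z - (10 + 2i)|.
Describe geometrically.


Equal distances means the locus is the perpendicular bisector of z1 and z2.
Midpoint = ((-10+10)/2, (-3+2)/2) = (0, -0.5000)

Perpendicular bisector through (0, -0.5000)


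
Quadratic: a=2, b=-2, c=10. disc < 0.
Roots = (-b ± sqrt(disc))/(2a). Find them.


disc = (-2)^2 - 4*2*10 = 4 - 80 = -76
sqrt(|disc|) = sqrt(76) = 8.7178
Real part = 2/(2*2) = 0.5000
Imag part = 8.7178/(2*2) = 2.1794

0.5000 ± 2.1794i


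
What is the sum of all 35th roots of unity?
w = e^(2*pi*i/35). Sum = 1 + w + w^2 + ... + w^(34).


The sum of all 35th roots of unity is 0.
Geometric series: (1 - w^35)/(1 - w) = (1-1)/(1-w) = 0 since w^35 = 1, w ≠ 1.
Alternatively: coefficient of z^34 in z^35 - 1 is 0.

0


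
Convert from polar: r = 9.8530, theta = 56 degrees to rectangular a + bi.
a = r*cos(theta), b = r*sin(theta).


a = 9.8530*cos(56°) = 9.8530*0.55919 = 5.5097
b = 9.8530*sin(56°) = 9.8530*0.82904 = 8.1685

5.5097 + 8.1685i


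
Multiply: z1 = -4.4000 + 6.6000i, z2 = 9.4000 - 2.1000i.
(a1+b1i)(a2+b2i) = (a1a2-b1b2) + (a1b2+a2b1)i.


Real = -4.4*9.4 - 6.6*(-2.1) = -41.36 - (-13.86) = -27.5
Imag = -4.4*(-2.1) + 9.4*6.6 = 9.24 + 62.04 = 71.28

-27.5000 + 71.2800i


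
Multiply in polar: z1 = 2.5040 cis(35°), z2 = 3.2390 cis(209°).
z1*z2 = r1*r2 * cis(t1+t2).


r = 2.5040 * 3.2390 = 8.1105
theta = 35° + 209° = 244° = 244° (mod 360)

8.1105 cis(244°)


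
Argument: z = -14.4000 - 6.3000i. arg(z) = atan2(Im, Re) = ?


Re = -14.4, Im = -6.3
arg = atan2(-6.3, -14.4) = -156.3706 degrees

arg(z) = -156.3706 degrees


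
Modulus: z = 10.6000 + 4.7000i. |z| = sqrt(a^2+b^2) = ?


|z| = sqrt(10.6^2 + 4.7^2) = sqrt(112.36 + 22.09) = sqrt(134.45) = 11.5953

|z| = 11.5953


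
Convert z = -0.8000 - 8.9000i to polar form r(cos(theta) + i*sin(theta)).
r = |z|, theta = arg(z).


r = sqrt(0.64+79.21) = sqrt(79.85) = 8.9359
theta = atan2(-8.9, -0.8) = -95.1364 degrees

r = 8.9359, theta = -95.1364 degrees


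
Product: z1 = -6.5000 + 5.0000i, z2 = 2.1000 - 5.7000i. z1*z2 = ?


Real = -6.5*2.1 - 5*(-5.7) = -13.65 - (-28.5) = 14.85
Imag = -6.5*(-5.7) + 2.1*5 = 37.05 + 10.5 = 47.55

14.8500 + 47.5500i


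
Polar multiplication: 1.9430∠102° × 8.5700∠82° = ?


r = 1.9430 * 8.5700 = 16.6515
theta = 102° + 82° = 184° = 184° (mod 360)

16.6515 cis(184°)


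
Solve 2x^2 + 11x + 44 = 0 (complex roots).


disc = 11^2 - 4*2*44 = 121 - 352 = -231
sqrt(|disc|) = sqrt(231) = 15.1987
Real part = -11/(2*2) = -2.7500
Imag part = 15.1987/(2*2) = 3.7997

-2.7500 ± 3.7997i


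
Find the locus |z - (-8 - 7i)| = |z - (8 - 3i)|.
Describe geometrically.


Equal distances means the locus is the perpendicular bisector of z1 and z2.
Midpoint = ((-8+8)/2, (-7+(-3))/2) = (0, -5.0000)

Perpendicular bisector through (0, -5.0000)


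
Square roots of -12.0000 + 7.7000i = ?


|z| = sqrt(144+59.29) = 14.2580
sqrt((|z|+a)/2) = sqrt((14.2580+(-12))/2) = sqrt(1.1290) = 1.0625
sqrt((|z|-a)/2) = sqrt((14.2580-(-12))/2) = sqrt(13.1290) = 3.6234

±(1.0625 + 3.6234i) i.e. 1.0625 + 3.6234i and -1.0625 - 3.6234i


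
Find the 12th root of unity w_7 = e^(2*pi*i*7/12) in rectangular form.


Angle = 360*7/12 = 210°
a = cos(210°) = -0.8660
b = sin(210°) = -0.5000

-0.8660 - 0.5000i


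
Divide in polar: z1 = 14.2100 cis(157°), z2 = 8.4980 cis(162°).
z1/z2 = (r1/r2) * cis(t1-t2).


r = 14.2100 / 8.4980 = 1.6722
theta = 157° - 162° = -5° = 355° (mod 360)

1.6722 cis(355°)


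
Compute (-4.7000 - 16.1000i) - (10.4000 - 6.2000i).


Real: -4.7 - 10.4 = -15.1
Imag: -16.1 + 6.2 = -9.9

-15.1000 - 9.9000i


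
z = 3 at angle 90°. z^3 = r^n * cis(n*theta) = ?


r^3 = 3^3 = 27
n*theta = 3*90° = 270° = 270° (mod 360)
a = 27*cos(270°) = 0
b = 27*sin(270°) = -27.0000

27 cis(270°) = 0 - 27.0000i


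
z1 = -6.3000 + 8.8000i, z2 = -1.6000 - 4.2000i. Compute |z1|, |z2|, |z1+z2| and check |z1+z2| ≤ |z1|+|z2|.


|z1| = sqrt((-6.3)^2 + 8.8^2) = sqrt(117.13) = 10.8227
|z2| = sqrt((-1.6)^2 + (-4.2)^2) = sqrt(20.2) = 4.4944
z1+z2 = -7.9000 + 4.6000i
|z1+z2| = sqrt(83.57) = 9.1417
|z1|+|z2| = 10.8227 + 4.4944 = 15.3171

|z1+z2| = 9.1417 ≤ |z1|+|z2| = 15.3171 (verified)


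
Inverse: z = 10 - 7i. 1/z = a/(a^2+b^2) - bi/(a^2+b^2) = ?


|z|^2 = 100+49 = 149
1/z = (10 + 7i)/149

1/z = 0.0671 + 0.0470i


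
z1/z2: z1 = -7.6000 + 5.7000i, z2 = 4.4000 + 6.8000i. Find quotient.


Conjugate of z2 = 4.4000 - 6.8000i
Numerator: (-7.6000 + 5.7000i)(4.4000 - 6.8000i) = 5.3200 + 76.7600i
Denominator: 4.4^2 + 6.8^2 = 65.6
Result = (5.3200 + 76.7600i)/65.6

0.0811 + 1.1701i


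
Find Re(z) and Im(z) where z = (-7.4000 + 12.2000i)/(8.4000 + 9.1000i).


Multiply by conjugate: (-7.4000 + 12.2000i)(8.4000 - 9.1000i) / (8.4^2 + 9.1^2)
Numerator real = -7.4*8.4 + 12.2*9.1 = 48.86
Numerator imag = 12.2*8.4 - (-7.4)*9.1 = 169.82
Denominator = 153.37
Re(z) = 48.86/153.37 = 0.3186
Im(z) = 169.82/153.37 = 1.1073

Re(z) = 0.3186, Im(z) = 1.1073


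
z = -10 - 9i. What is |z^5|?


|z| = sqrt(100+81) = sqrt(181) = 13.4536
|z^5| = |z|^5 = (sqrt(181))^5 = 181^2 * sqrt(181) = 32761*sqrt(181)

|z^5| = 32761*sqrt(181) ≈ 440754.1774


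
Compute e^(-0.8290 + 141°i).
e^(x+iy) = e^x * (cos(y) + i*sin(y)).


e^-0.8290 = 0.4365
cos(141°) = -0.7771
sin(141°) = 0.6293
Real = 0.4365*(-0.7771) = -0.3392
Imag = 0.4365*0.6293 = 0.2747

-0.3392 + 0.2747i


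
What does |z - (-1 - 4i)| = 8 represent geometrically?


|z - z0| = r is a circle with center z0 and radius r.
Center = (-1, -4), radius = 8

Circle with center (-1, -4) and radius 8


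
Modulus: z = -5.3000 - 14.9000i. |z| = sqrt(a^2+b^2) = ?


|z| = sqrt((-5.3)^2 + (-14.9)^2) = sqrt(28.09 + 222.01) = sqrt(250.1) = 15.8146

|z| = 15.8146


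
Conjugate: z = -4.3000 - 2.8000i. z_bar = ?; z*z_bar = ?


z_bar = -4.3000 + 2.8000i
z*z_bar = (-4.3)^2 + (-2.8)^2 = 18.49 + 7.84 = 26.33

z_bar = -4.3000 + 2.8000i, z*z_bar = 26.33


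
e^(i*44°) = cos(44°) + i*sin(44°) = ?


cos(44°) = 0.7193
sin(44°) = 0.6947

e^(i*44°) = 0.7193 + 0.6947i


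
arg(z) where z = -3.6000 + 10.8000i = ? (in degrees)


Re = -3.6, Im = 10.8
arg = atan2(10.8, -3.6) = 108.4349 degrees

arg(z) = 108.4349 degrees


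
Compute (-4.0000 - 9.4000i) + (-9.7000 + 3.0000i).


Real: -4 - 9.7 = -13.7
Imag: -9.4 + 3 = -6.4

-13.7000 - 6.4000i


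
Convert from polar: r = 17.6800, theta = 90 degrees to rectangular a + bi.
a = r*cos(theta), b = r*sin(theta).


a = 17.6800*cos(90°) = 17.6800*0 = 0
b = 17.6800*sin(90°) = 17.6800*1 = 17.6800

0 + 17.6800i


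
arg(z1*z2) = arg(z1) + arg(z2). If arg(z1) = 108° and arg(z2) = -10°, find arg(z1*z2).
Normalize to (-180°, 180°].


arg(z1*z2) = 108° - 10° = 98°
Normalized to (-180°, 180°]: 98°

98°


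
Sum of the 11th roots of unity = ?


The sum of all 11th roots of unity is 0.
Geometric series: (1 - w^11)/(1 - w) = (1-1)/(1-w) = 0 since w^11 = 1, w ≠ 1.
Alternatively: coefficient of z^10 in z^11 - 1 is 0.

0


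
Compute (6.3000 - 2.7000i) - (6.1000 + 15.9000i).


Real: 6.3 - 6.1 = 0.2
Imag: -2.7 - 15.9 = -18.6

0.2000 - 18.6000i


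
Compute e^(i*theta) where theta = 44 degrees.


cos(44°) = 0.7193
sin(44°) = 0.6947

e^(i*44°) = 0.7193 + 0.6947i


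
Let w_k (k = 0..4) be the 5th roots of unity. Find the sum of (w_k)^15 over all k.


The roots are w_k = w^k with w = e^(2*pi*i/5), and (w^k)^15 = (w^15)^k.
So S = 1 + u + u^2 + ... + u^(4) with u = w^15.
15 = 3*5 + 0, so 15 is a multiple of 5 and u = (w^5)^3 = 1.
Every one of the 5 terms equals 1: S = 5

S = 5


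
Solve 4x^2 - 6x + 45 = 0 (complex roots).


disc = (-6)^2 - 4*4*45 = 36 - 720 = -684
sqrt(|disc|) = sqrt(684) = 26.1534
Real part = 6/(2*4) = 0.7500
Imag part = 26.1534/(2*4) = 3.2692

0.7500 ± 3.2692i


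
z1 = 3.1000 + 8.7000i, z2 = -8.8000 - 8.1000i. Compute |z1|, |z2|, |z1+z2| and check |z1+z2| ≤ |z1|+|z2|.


|z1| = sqrt(3.1^2 + 8.7^2) = sqrt(85.3) = 9.2358
|z2| = sqrt((-8.8)^2 + (-8.1)^2) = sqrt(143.05) = 11.9604
z1+z2 = -5.7000 + 0.6000i
|z1+z2| = sqrt(32.85) = 5.7315
|z1|+|z2| = 9.2358 + 11.9604 = 21.1962

|z1+z2| = 5.7315 ≤ |z1|+|z2| = 21.1962 (verified)


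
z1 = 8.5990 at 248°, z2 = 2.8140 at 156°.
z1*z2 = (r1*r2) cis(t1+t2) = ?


r = 8.5990 * 2.8140 = 24.1976
theta = 248° + 156° = 404° = 44° (mod 360)

24.1976 cis(44°)


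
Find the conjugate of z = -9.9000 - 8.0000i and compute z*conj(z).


z_bar = -9.9000 + 8.0000i
z*z_bar = (-9.9)^2 + (-8)^2 = 98.01 + 64 = 162.01

z_bar = -9.9000 + 8.0000i, z*z_bar = 162.01


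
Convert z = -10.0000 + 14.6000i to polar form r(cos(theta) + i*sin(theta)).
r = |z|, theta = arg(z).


r = sqrt(100+213.16) = sqrt(313.16) = 17.6963
theta = atan2(14.6, -10) = 124.4085 degrees

r = 17.6963, theta = 124.4085 degrees


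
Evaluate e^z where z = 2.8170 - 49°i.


e^2.8170 = 16.7266
cos(-49°) = 0.656059
sin(-49°) = -0.75471
Real = 16.7266*0.656059 = 10.9736
Imag = 16.7266*(-0.75471) = -12.6237

10.9736 - 12.6237i


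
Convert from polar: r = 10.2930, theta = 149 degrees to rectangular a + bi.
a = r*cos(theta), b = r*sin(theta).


a = 10.2930*cos(149°) = 10.2930*(-0.857167) = -8.8228
b = 10.2930*sin(149°) = 10.2930*0.51504 = 5.3013

-8.8228 + 5.3013i


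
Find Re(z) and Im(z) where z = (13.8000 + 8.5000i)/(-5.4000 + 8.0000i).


Multiply by conjugate: (13.8000 + 8.5000i)(-5.4000 - 8.0000i) / ((-5.4)^2 + 8^2)
Numerator real = 13.8*(-5.4) + 8.5*8 = -6.52
Numerator imag = 8.5*(-5.4) - 13.8*8 = -156.3
Denominator = 93.16
Re(z) = -6.52/93.16 = -0.0700
Im(z) = -156.3/93.16 = -1.6778

Re(z) = -0.0700, Im(z) = -1.6778


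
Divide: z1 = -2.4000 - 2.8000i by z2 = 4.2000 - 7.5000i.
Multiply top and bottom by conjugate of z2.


Conjugate of z2 = 4.2000 + 7.5000i
Numerator: (-2.4000 - 2.8000i)(4.2000 + 7.5000i) = 10.9200 - 29.7600i
Denominator: 4.2^2 + (-7.5)^2 = 73.89
Result = (10.9200 - 29.7600i)/73.89

0.1478 - 0.4028i


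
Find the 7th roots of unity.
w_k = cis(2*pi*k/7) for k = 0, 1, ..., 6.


The 7th roots of unity are cis(360k/7°) for k=0..6
Angle step = 360/7 = 51.4286°
Primitive root: cis(51.4286°)
Primitive root = 0.6235 + 0.7818i

7 roots at angles: 0°, 51.4286°, 102.8571°, 154.2857°, 205.7143°, 257.1429°, 308.5714°


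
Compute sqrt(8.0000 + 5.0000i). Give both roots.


|z| = sqrt(64+25) = 9.4340
sqrt((|z|+a)/2) = sqrt((9.4340+8)/2) = sqrt(8.7170) = 2.9525
sqrt((|z|-a)/2) = sqrt((9.4340-8)/2) = sqrt(0.7170) = 0.8468

±(2.9525 + 0.8468i) i.e. 2.9525 + 0.8468i and -2.9525 - 0.8468i


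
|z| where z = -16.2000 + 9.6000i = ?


|z| = sqrt((-16.2)^2 + 9.6^2) = sqrt(262.44 + 92.16) = sqrt(354.6) = 18.8308

|z| = 18.8308


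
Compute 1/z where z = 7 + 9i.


|z|^2 = 49+81 = 130
1/z = (7 - 9i)/130

1/z = 0.0538 - 0.0692i


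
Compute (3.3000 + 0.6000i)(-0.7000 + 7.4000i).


Real = 3.3*(-0.7) - 0.6*7.4 = -2.31 - 4.44 = -6.75
Imag = 3.3*7.4 - (0.7)*0.6 = 24.42 - (0.42) = 24

-6.7500 + 24.0000i


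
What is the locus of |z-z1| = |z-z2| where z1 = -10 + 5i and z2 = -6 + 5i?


Equal distances means the locus is the perpendicular bisector of z1 and z2.
Midpoint = ((-10+(-6))/2, (5+5)/2) = (-8.0000, 5.0000)

Perpendicular bisector through (-8.0000, 5.0000)


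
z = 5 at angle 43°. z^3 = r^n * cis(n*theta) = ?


r^3 = 5^3 = 125
n*theta = 3*43° = 129° = 129° (mod 360)
a = 125*cos(129°) = -78.6650
b = 125*sin(129°) = 97.1432

125 cis(129°) = -78.6650 + 97.1432i


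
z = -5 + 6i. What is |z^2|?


|z| = sqrt(25+36) = sqrt(61) = 7.8102
|z^2| = |z|^2 = (sqrt(61))^2 = 61

|z^2| = 61


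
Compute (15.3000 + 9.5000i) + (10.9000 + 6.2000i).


Real: 15.3 + 10.9 = 26.2
Imag: 9.5 + 6.2 = 15.7

26.2000 + 15.7000i


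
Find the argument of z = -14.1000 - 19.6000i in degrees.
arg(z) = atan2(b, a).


Re = -14.1, Im = -19.6
arg = atan2(-19.6, -14.1) = -125.7308 degrees

arg(z) = -125.7308 degrees


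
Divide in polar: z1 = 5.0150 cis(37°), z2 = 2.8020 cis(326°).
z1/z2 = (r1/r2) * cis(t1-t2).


r = 5.0150 / 2.8020 = 1.7898
theta = 37° - 326° = -289° = 71° (mod 360)

1.7898 cis(71°)


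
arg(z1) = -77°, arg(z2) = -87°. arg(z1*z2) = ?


arg(z1*z2) = -77° - 87° = -164°
Normalized to (-180°, 180°]: -164°

-164°


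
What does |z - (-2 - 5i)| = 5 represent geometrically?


|z - z0| = r is a circle with center z0 and radius r.
Center = (-2, -5), radius = 5

Circle with center (-2, -5) and radius 5


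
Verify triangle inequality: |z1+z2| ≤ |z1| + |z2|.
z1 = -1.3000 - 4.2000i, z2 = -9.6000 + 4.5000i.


|z1| = sqrt((-1.3)^2 + (-4.2)^2) = sqrt(19.33) = 4.3966
|z2| = sqrt((-9.6)^2 + 4.5^2) = sqrt(112.41) = 10.6024
z1+z2 = -10.9000 + 0.3000i
|z1+z2| = sqrt(118.9) = 10.9041
|z1|+|z2| = 4.3966 + 10.6024 = 14.9990

|z1+z2| = 10.9041 ≤ |z1|+|z2| = 14.9990 (verified)


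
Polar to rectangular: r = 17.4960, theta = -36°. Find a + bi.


a = 17.4960*cos(-36°) = 17.4960*0.80902 = 14.1546
b = 17.4960*sin(-36°) = 17.4960*(-0.587785) = -10.2839

14.1546 - 10.2839i


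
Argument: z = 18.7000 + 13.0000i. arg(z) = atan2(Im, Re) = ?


Re = 18.7, Im = 13
arg = atan2(13, 18.7) = 34.8065 degrees

arg(z) = 34.8065 degrees


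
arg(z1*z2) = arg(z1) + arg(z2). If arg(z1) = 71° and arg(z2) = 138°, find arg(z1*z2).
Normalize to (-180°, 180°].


arg(z1*z2) = 71° + 138° = 209°
Normalized to (-180°, 180°]: -151°

-151°


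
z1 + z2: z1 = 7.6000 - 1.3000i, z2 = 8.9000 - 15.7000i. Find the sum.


Real: 7.6 + 8.9 = 16.5
Imag: -1.3 - 15.7 = -17

16.5000 - 17.0000i


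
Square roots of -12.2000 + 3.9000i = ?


|z| = sqrt(148.84+15.21) = 12.8082
sqrt((|z|+a)/2) = sqrt((12.8082+(-12.2))/2) = sqrt(0.3041) = 0.5515
sqrt((|z|-a)/2) = sqrt((12.8082-(-12.2))/2) = sqrt(12.5041) = 3.5361

±(0.5515 + 3.5361i) i.e. 0.5515 + 3.5361i and -0.5515 - 3.5361i


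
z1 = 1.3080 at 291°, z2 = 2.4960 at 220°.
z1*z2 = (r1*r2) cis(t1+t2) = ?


r = 1.3080 * 2.4960 = 3.2648
theta = 291° + 220° = 511° = 151° (mod 360)

3.2648 cis(151°)


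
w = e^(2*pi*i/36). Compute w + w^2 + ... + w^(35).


With w = e^(2*pi*i/36), all 36 of the 36th roots of unity w^0 = 1, w, ..., w^(35) sum to 0: 1 + w + ... + w^(35) = (1 - w^36)/(1 - w) = 0 since w^36 = 1, w ≠ 1.
Removing the root 1: w + w^2 + ... + w^(35) = 0 - 1 = -1

Sum = -1


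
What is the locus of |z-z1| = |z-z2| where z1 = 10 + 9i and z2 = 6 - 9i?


Equal distances means the locus is the perpendicular bisector of z1 and z2.
Midpoint = ((10+6)/2, (9+(-9))/2) = (8.0000, 0)

Perpendicular bisector through (8.0000, 0)


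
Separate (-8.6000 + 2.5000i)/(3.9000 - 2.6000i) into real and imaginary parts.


Multiply by conjugate: (-8.6000 + 2.5000i)(3.9000 + 2.6000i) / (3.9^2 + (-2.6)^2)
Numerator real = -8.6*3.9 + 2.5*(-2.6) = -40.04
Numerator imag = 2.5*3.9 - (-8.6)*(-2.6) = -12.61
Denominator = 21.97
Re(z) = -40.04/21.97 = -1.8225
Im(z) = -12.61/21.97 = -0.5740

Re(z) = -1.8225, Im(z) = -0.5740


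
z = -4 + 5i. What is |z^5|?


|z| = sqrt(16+25) = sqrt(41) = 6.4031
|z^5| = |z|^5 = (sqrt(41))^5 = 41^2 * sqrt(41) = 1681*sqrt(41)

|z^5| = 1681*sqrt(41) ≈ 10763.6518


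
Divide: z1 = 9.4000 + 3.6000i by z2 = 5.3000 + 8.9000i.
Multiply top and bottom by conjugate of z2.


Conjugate of z2 = 5.3000 - 8.9000i
Numerator: (9.4000 + 3.6000i)(5.3000 - 8.9000i) = 81.8600 - 64.5800i
Denominator: 5.3^2 + 8.9^2 = 107.3
Result = (81.8600 - 64.5800i)/107.3

0.7629 - 0.6019i


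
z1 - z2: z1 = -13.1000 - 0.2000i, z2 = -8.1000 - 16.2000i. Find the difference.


Real: -13.1 + 8.1 = -5
Imag: -0.2 + 16.2 = 16

-5.0000 + 16.0000i


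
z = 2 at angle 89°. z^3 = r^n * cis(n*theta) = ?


r^3 = 2^3 = 8
n*theta = 3*89° = 267° = 267° (mod 360)
a = 8*cos(267°) = -0.4187
b = 8*sin(267°) = -7.9890

8 cis(267°) = -0.4187 - 7.9890i


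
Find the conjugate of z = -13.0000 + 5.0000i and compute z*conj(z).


z_bar = -13.0000 - 5.0000i
z*z_bar = (-13)^2 + 5^2 = 169 + 25 = 194

z_bar = -13.0000 - 5.0000i, z*z_bar = 194


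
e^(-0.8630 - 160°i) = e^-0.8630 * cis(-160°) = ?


e^-0.8630 = 0.4219
cos(-160°) = -0.9397
sin(-160°) = -0.342
Real = 0.4219*(-0.9397) = -0.3965
Imag = 0.4219*(-0.342) = -0.1443

-0.3965 - 0.1443i


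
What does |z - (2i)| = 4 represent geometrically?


|z - z0| = r is a circle with center z0 and radius r.
Center = (0, 2), radius = 4

Circle with center (0, 2) and radius 4


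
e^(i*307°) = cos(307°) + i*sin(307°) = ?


cos(307°) = 0.6018
sin(307°) = -0.7986

e^(i*307°) = 0.6018 - 0.7986i


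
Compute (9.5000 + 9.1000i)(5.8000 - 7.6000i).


Real = 9.5*5.8 - 9.1*(-7.6) = 55.1 - (-69.16) = 124.26
Imag = 9.5*(-7.6) + 5.8*9.1 = -72.2 + 52.78 = -19.42

124.2600 - 19.4200i


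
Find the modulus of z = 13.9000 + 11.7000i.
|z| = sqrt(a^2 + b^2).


|z| = sqrt(13.9^2 + 11.7^2) = sqrt(193.21 + 136.89) = sqrt(330.1) = 18.1687

|z| = 18.1687


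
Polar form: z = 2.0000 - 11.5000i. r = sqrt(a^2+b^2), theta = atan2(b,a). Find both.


r = sqrt(4+132.25) = sqrt(136.25) = 11.6726
theta = atan2(-11.5, 2) = -80.1342 degrees

r = 11.6726, theta = -80.1342 degrees


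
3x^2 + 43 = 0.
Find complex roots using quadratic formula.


disc = 0^2 - 4*3*43 = 0 - 516 = -516
sqrt(|disc|) = sqrt(516) = 22.7156
Real part = 0/(2*3) = 0
Imag part = 22.7156/(2*3) = 3.7859

0 ± 3.7859i


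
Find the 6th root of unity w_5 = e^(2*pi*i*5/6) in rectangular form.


Angle = 360*5/6 = 300°
a = cos(300°) = 0.5000
b = sin(300°) = -0.8660

0.5000 - 0.8660i


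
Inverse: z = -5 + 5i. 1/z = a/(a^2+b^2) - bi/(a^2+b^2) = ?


|z|^2 = 25+25 = 50
1/z = (-5 - 5i)/50

1/z = -0.1000 - 0.1000i


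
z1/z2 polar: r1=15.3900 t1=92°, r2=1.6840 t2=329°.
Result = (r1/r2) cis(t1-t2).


r = 15.3900 / 1.6840 = 9.1390
theta = 92° - 329° = -237° = 123° (mod 360)

9.1390 cis(123°)


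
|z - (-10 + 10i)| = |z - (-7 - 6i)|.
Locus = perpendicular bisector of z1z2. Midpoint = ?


Equal distances means the locus is the perpendicular bisector of z1 and z2.
Midpoint = ((-10+(-7))/2, (10+(-6))/2) = (-8.5000, 2.0000)

Perpendicular bisector through (-8.5000, 2.0000)


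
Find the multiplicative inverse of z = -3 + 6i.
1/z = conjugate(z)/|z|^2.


|z|^2 = 9+36 = 45
1/z = (-3 - 6i)/45

1/z = -0.0667 - 0.1333i


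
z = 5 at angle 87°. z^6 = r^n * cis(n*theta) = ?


r^6 = 5^6 = 15625
n*theta = 6*87° = 522° = 162° (mod 360)
a = 15625*cos(162°) = -14860.2581
b = 15625*sin(162°) = 4828.3905

15625 cis(162°) = -14860.2581 + 4828.3905i


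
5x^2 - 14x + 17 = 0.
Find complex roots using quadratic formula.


disc = (-14)^2 - 4*5*17 = 196 - 340 = -144
sqrt(|disc|) = sqrt(144) = 12.0000
Real part = 14/(2*5) = 1.4000
Imag part = 12.0000/(2*5) = 1.2000

1.4000 ± 1.2000i


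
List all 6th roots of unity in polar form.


The 6th roots of unity are cis(360k/6°) for k=0..5
Angle step = 360/6 = 60°
Primitive root: cis(60°)
Primitive root = 0.5000 + 0.8660i

6 roots at angles: 0°, 60°, 120°, 180°, 240°, 300°


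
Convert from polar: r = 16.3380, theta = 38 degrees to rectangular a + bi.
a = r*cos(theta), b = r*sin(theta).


a = 16.3380*cos(38°) = 16.3380*0.78801 = 12.8745
b = 16.3380*sin(38°) = 16.3380*0.61566 = 10.0587

12.8745 + 10.0587i


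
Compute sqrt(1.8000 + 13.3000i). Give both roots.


|z| = sqrt(3.24+176.89) = 13.4213
sqrt((|z|+a)/2) = sqrt((13.4213+1.8)/2) = sqrt(7.6106) = 2.7587
sqrt((|z|-a)/2) = sqrt((13.4213-1.8)/2) = sqrt(5.8106) = 2.4105

±(2.7587 + 2.4105i) i.e. 2.7587 + 2.4105i and -2.7587 - 2.4105i


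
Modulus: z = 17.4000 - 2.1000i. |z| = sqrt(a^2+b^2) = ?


|z| = sqrt(17.4^2 + (-2.1)^2) = sqrt(302.76 + 4.41) = sqrt(307.17) = 17.5263

|z| = 17.5263


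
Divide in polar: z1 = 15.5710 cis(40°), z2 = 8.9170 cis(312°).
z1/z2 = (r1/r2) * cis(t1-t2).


r = 15.5710 / 8.9170 = 1.7462
theta = 40° - 312° = -272° = 88° (mod 360)

1.7462 cis(88°)


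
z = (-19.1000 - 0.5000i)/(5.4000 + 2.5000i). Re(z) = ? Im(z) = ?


Multiply by conjugate: (-19.1000 - 0.5000i)(5.4000 - 2.5000i) / (5.4^2 + 2.5^2)
Numerator real = -19.1*5.4 - (0.5)*2.5 = -104.39
Numerator imag = -0.5*5.4 - (-19.1)*2.5 = 45.05
Denominator = 35.41
Re(z) = -104.39/35.41 = -2.9480
Im(z) = 45.05/35.41 = 1.2722

Re(z) = -2.9480, Im(z) = 1.2722


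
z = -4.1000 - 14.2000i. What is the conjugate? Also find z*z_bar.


z_bar = -4.1000 + 14.2000i
z*z_bar = (-4.1)^2 + (-14.2)^2 = 16.81 + 201.64 = 218.45

z_bar = -4.1000 + 14.2000i, z*z_bar = 218.45


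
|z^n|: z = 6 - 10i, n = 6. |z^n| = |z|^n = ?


|z| = sqrt(36+100) = sqrt(136) = 11.6619
|z^6| = |z|^6 = (sqrt(136))^6 = 136^3 = 2515456

|z^6| = 2515456


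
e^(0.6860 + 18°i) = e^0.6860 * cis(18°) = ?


e^0.6860 = 1.9858
cos(18°) = 0.95106
sin(18°) = 0.309
Real = 1.9858*0.95106 = 1.8886
Imag = 1.9858*0.309 = 0.6136

1.8886 + 0.6136i


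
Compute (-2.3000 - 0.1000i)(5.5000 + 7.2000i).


Real = -2.3*5.5 - (-0.1)*7.2 = -12.65 - (-0.72) = -11.93
Imag = -2.3*7.2 + 5.5*(-0.1) = -16.56 - (0.55) = -17.11

-11.9300 - 17.1100i


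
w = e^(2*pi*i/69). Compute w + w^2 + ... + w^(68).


With w = e^(2*pi*i/69), all 69 of the 69th roots of unity w^0 = 1, w, ..., w^(68) sum to 0: 1 + w + ... + w^(68) = (1 - w^69)/(1 - w) = 0 since w^69 = 1, w ≠ 1.
Removing the root 1: w + w^2 + ... + w^(68) = 0 - 1 = -1

Sum = -1


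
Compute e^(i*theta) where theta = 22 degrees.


cos(22°) = 0.9272
sin(22°) = 0.3746

e^(i*22°) = 0.9272 + 0.3746i


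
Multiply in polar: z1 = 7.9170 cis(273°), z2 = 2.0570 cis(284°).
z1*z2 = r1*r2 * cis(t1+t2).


r = 7.9170 * 2.0570 = 16.2853
theta = 273° + 284° = 557° = 197° (mod 360)

16.2853 cis(197°)


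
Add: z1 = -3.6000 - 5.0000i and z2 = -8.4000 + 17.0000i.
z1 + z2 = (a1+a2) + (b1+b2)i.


Real: -3.6 - 8.4 = -12
Imag: -5 + 17 = 12

-12.0000 + 12.0000i


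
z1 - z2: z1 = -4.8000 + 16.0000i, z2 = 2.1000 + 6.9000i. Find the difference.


Real: -4.8 - 2.1 = -6.9
Imag: 16 - 6.9 = 9.1

-6.9000 + 9.1000i


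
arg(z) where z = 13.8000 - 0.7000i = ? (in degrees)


Re = 13.8, Im = -0.7
arg = atan2(-0.7, 13.8) = -2.9038 degrees

arg(z) = -2.9038 degrees


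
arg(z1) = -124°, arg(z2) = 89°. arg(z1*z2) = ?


arg(z1*z2) = -124° + 89° = -35°
Normalized to (-180°, 180°]: -35°

-35°


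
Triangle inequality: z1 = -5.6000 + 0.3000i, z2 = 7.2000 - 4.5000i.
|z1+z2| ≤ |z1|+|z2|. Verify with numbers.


|z1| = sqrt((-5.6)^2 + 0.3^2) = sqrt(31.45) = 5.6080
|z2| = sqrt(7.2^2 + (-4.5)^2) = sqrt(72.09) = 8.4906
z1+z2 = 1.6000 - 4.2000i
|z1+z2| = sqrt(20.2) = 4.4944
|z1|+|z2| = 5.6080 + 8.4906 = 14.0986

|z1+z2| = 4.4944 ≤ |z1|+|z2| = 14.0986 (verified)


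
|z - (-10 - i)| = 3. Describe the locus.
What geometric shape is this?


|z - z0| = r is a circle with center z0 and radius r.
Center = (-10, -1), radius = 3

Circle with center (-10, -1) and radius 3


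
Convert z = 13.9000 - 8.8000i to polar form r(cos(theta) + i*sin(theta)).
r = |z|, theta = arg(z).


r = sqrt(193.21+77.44) = sqrt(270.65) = 16.4514
theta = atan2(-8.8, 13.9) = -32.3376 degrees

r = 16.4514, theta = -32.3376 degrees


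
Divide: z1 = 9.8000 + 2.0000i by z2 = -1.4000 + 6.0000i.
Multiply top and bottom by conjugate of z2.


Conjugate of z2 = -1.4000 - 6.0000i
Numerator: (9.8000 + 2.0000i)(-1.4000 - 6.0000i) = -1.7200 - 61.6000i
Denominator: (-1.4)^2 + 6^2 = 37.96
Result = (-1.7200 - 61.6000i)/37.96

-0.0453 - 1.6228i


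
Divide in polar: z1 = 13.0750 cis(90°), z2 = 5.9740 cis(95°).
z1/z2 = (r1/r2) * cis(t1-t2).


r = 13.0750 / 5.9740 = 2.1887
theta = 90° - 95° = -5° = 355° (mod 360)

2.1887 cis(355°)


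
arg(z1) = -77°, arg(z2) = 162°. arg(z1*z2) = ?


arg(z1*z2) = -77° + 162° = 85°
Normalized to (-180°, 180°]: 85°

85°


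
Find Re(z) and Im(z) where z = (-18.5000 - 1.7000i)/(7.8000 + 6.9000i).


Multiply by conjugate: (-18.5000 - 1.7000i)(7.8000 - 6.9000i) / (7.8^2 + 6.9^2)
Numerator real = -18.5*7.8 - (1.7)*6.9 = -156.03
Numerator imag = -1.7*7.8 - (-18.5)*6.9 = 114.39
Denominator = 108.45
Re(z) = -156.03/108.45 = -1.4387
Im(z) = 114.39/108.45 = 1.0548

Re(z) = -1.4387, Im(z) = 1.0548


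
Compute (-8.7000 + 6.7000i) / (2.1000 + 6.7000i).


Conjugate of z2 = 2.1000 - 6.7000i
Numerator: (-8.7000 + 6.7000i)(2.1000 - 6.7000i) = 26.6200 + 72.3600i
Denominator: 2.1^2 + 6.7^2 = 49.3
Result = (26.6200 + 72.3600i)/49.3

0.5400 + 1.4677i


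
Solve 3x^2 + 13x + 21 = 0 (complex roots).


disc = 13^2 - 4*3*21 = 169 - 252 = -83
sqrt(|disc|) = sqrt(83) = 9.1104
Real part = -13/(2*3) = -2.1667
Imag part = 9.1104/(2*3) = 1.5184

-2.1667 ± 1.5184i


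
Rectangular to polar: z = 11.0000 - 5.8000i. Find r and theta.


r = sqrt(121+33.64) = sqrt(154.64) = 12.4354
theta = atan2(-5.8, 11) = -27.8015 degrees

r = 12.4354, theta = -27.8015 degrees


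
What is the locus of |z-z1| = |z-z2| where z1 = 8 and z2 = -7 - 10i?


Equal distances means the locus is the perpendicular bisector of z1 and z2.
Midpoint = ((8+(-7))/2, (0+(-10))/2) = (0.5000, -5.0000)

Perpendicular bisector through (0.5000, -5.0000)


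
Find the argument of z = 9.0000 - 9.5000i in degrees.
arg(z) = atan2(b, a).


Re = 9, Im = -9.5
arg = atan2(-9.5, 9) = -46.5482 degrees

arg(z) = -46.5482 degrees


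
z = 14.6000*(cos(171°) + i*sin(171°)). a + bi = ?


a = 14.6000*cos(171°) = 14.6000*(-0.987688) = -14.4202
b = 14.6000*sin(171°) = 14.6000*0.15643 = 2.2839

-14.4202 + 2.2839i


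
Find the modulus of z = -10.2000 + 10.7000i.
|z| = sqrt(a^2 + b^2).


|z| = sqrt((-10.2)^2 + 10.7^2) = sqrt(104.04 + 114.49) = sqrt(218.53) = 14.7828

|z| = 14.7828


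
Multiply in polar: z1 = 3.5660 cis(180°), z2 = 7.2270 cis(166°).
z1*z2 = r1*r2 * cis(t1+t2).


r = 3.5660 * 7.2270 = 25.7715
theta = 180° + 166° = 346° = 346° (mod 360)

25.7715 cis(346°)


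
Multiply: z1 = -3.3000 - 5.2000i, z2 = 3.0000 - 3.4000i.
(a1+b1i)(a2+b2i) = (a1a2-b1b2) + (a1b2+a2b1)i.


Real = -3.3*3 - (-5.2)*(-3.4) = -9.9 - 17.68 = -27.58
Imag = -3.3*(-3.4) + 3*(-5.2) = 11.22 - (15.6) = -4.38

-27.5800 - 4.3800i


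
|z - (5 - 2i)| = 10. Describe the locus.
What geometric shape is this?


|z - z0| = r is a circle with center z0 and radius r.
Center = (5, -2), radius = 10

Circle with center (5, -2) and radius 10


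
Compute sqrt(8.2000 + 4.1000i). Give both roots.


|z| = sqrt(67.24+16.81) = 9.1679
sqrt((|z|+a)/2) = sqrt((9.1679+8.2)/2) = sqrt(8.6839) = 2.9469
sqrt((|z|-a)/2) = sqrt((9.1679-8.2)/2) = sqrt(0.4839) = 0.6957

±(2.9469 + 0.6957i) i.e. 2.9469 + 0.6957i and -2.9469 - 0.6957i


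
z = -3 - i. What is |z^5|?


|z| = sqrt(9+1) = sqrt(10) = 3.1623
|z^5| = |z|^5 = (sqrt(10))^5 = 10^2 * sqrt(10) = 100*sqrt(10)

|z^5| = 100*sqrt(10) ≈ 316.2278


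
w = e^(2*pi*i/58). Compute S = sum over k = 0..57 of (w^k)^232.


The roots are w_k = w^k with w = e^(2*pi*i/58), and (w^k)^232 = (w^232)^k.
So S = 1 + u + u^2 + ... + u^(57) with u = w^232.
232 = 4*58 + 0, so 232 is a multiple of 58 and u = (w^58)^4 = 1.
Every one of the 58 terms equals 1: S = 58

S = 58


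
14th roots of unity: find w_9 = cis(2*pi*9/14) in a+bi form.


Angle = 360*9/14 = 231.4286°
a = cos(231.4286°) = -0.6235
b = sin(231.4286°) = -0.7818

-0.6235 - 0.7818i


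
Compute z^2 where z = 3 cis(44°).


r^2 = 3^2 = 9
n*theta = 2*44° = 88° = 88° (mod 360)
a = 9*cos(88°) = 0.3141
b = 9*sin(88°) = 8.9945

9 cis(88°) = 0.3141 + 8.9945i


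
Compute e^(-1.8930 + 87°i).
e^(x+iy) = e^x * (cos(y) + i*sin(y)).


e^-1.8930 = 0.1506
cos(87°) = 0.0523
sin(87°) = 0.9986
Real = 0.1506*0.0523 = 0.0079
Imag = 0.1506*0.9986 = 0.1504

0.0079 + 0.1504i


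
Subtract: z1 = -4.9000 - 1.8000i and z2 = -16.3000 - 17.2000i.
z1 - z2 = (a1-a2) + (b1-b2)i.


Real: -4.9 + 16.3 = 11.4
Imag: -1.8 + 17.2 = 15.4

11.4000 + 15.4000i


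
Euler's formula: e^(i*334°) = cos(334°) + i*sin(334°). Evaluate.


cos(334°) = 0.8988
sin(334°) = -0.4384

e^(i*334°) = 0.8988 - 0.4384i


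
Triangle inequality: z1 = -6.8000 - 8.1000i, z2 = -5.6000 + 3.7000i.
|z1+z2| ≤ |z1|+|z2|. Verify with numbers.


|z1| = sqrt((-6.8)^2 + (-8.1)^2) = sqrt(111.85) = 10.5759
|z2| = sqrt((-5.6)^2 + 3.7^2) = sqrt(45.05) = 6.7119
z1+z2 = -12.4000 - 4.4000i
|z1+z2| = sqrt(173.12) = 13.1575
|z1|+|z2| = 10.5759 + 6.7119 = 17.2878

|z1+z2| = 13.1575 ≤ |z1|+|z2| = 17.2878 (verified)


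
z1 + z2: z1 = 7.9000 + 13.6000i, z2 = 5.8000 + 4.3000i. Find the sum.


Real: 7.9 + 5.8 = 13.7
Imag: 13.6 + 4.3 = 17.9

13.7000 + 17.9000i


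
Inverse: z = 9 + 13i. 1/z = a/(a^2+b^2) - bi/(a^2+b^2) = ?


|z|^2 = 81+169 = 250
1/z = (9 - 13i)/250

1/z = 0.0360 - 0.0520i


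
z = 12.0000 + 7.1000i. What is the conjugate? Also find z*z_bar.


z_bar = 12.0000 - 7.1000i
z*z_bar = 12^2 + 7.1^2 = 144 + 50.41 = 194.41

z_bar = 12.0000 - 7.1000i, z*z_bar = 194.41


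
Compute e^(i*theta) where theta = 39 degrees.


cos(39°) = 0.7771
sin(39°) = 0.6293

e^(i*39°) = 0.7771 + 0.6293i


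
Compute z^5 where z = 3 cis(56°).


r^5 = 3^5 = 243
n*theta = 5*56° = 280° = 280° (mod 360)
a = 243*cos(280°) = 42.1965
b = 243*sin(280°) = -239.3083

243 cis(280°) = 42.1965 - 239.3083i


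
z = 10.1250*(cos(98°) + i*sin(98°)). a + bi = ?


a = 10.1250*cos(98°) = 10.1250*(-0.13917) = -1.4091
b = 10.1250*sin(98°) = 10.1250*0.99027 = 10.0265

-1.4091 + 10.0265i


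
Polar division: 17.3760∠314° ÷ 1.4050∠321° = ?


r = 17.3760 / 1.4050 = 12.3673
theta = 314° - 321° = -7° = 353° (mod 360)

12.3673 cis(353°)


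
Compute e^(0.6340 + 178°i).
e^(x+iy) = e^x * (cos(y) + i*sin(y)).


e^0.6340 = 1.8851
cos(178°) = -0.9994
sin(178°) = 0.0349
Real = 1.8851*(-0.9994) = -1.8840
Imag = 1.8851*0.0349 = 0.0658

-1.8840 + 0.0658i


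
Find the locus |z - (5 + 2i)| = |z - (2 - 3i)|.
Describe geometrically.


Equal distances means the locus is the perpendicular bisector of z1 and z2.
Midpoint = ((5+2)/2, (2+(-3))/2) = (3.5000, -0.5000)

Perpendicular bisector through (3.5000, -0.5000)


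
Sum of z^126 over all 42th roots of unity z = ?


The roots are w_k = w^k with w = e^(2*pi*i/42), and (w^k)^126 = (w^126)^k.
So S = 1 + u + u^2 + ... + u^(41) with u = w^126.
126 = 3*42 + 0, so 126 is a multiple of 42 and u = (w^42)^3 = 1.
Every one of the 42 terms equals 1: S = 42

S = 42


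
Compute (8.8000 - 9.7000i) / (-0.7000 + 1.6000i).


Conjugate of z2 = -0.7000 - 1.6000i
Numerator: (8.8000 - 9.7000i)(-0.7000 - 1.6000i) = -21.6800 - 7.2900i
Denominator: (-0.7)^2 + 1.6^2 = 3.05
Result = (-21.6800 - 7.2900i)/3.05

-7.1082 - 2.3902i
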